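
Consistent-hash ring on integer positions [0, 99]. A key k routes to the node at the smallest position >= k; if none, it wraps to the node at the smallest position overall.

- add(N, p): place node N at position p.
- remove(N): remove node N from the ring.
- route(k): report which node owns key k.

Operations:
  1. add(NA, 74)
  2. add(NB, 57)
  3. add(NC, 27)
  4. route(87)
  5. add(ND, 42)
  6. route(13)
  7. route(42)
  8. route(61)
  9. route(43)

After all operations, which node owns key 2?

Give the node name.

Answer: NC

Derivation:
Op 1: add NA@74 -> ring=[74:NA]
Op 2: add NB@57 -> ring=[57:NB,74:NA]
Op 3: add NC@27 -> ring=[27:NC,57:NB,74:NA]
Op 4: route key 87: none >= 87, wrap to smallest pos 27 -> NC
Op 5: add ND@42 -> ring=[27:NC,42:ND,57:NB,74:NA]
Op 6: route key 13: smallest pos >= 13 is 27 -> NC
Op 7: route key 42: smallest pos >= 42 is 42 -> ND
Op 8: route key 61: smallest pos >= 61 is 74 -> NA
Op 9: route key 43: smallest pos >= 43 is 57 -> NB
Final route key 2: smallest pos >= 2 is 27 -> NC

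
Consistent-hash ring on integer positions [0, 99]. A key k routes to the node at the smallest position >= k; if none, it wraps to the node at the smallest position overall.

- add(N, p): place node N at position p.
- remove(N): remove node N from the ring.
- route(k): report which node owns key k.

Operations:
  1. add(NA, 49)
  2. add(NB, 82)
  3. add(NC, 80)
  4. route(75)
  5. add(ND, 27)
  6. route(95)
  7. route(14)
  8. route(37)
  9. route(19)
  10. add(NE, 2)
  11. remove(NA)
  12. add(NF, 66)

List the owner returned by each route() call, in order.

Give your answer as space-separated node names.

Op 1: add NA@49 -> ring=[49:NA]
Op 2: add NB@82 -> ring=[49:NA,82:NB]
Op 3: add NC@80 -> ring=[49:NA,80:NC,82:NB]
Op 4: route key 75: smallest pos >= 75 is 80 -> NC
Op 5: add ND@27 -> ring=[27:ND,49:NA,80:NC,82:NB]
Op 6: route key 95: none >= 95, wrap to smallest pos 27 -> ND
Op 7: route key 14: smallest pos >= 14 is 27 -> ND
Op 8: route key 37: smallest pos >= 37 is 49 -> NA
Op 9: route key 19: smallest pos >= 19 is 27 -> ND
Op 10: add NE@2 -> ring=[2:NE,27:ND,49:NA,80:NC,82:NB]
Op 11: remove NA -> ring=[2:NE,27:ND,80:NC,82:NB]
Op 12: add NF@66 -> ring=[2:NE,27:ND,66:NF,80:NC,82:NB]

Answer: NC ND ND NA ND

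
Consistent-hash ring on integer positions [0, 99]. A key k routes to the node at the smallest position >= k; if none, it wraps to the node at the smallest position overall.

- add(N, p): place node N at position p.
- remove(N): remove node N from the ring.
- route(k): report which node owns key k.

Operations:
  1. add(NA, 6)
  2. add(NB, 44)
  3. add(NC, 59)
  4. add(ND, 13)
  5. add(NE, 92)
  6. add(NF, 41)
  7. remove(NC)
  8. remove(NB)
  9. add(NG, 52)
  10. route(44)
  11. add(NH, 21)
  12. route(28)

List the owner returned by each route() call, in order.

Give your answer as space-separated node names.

Answer: NG NF

Derivation:
Op 1: add NA@6 -> ring=[6:NA]
Op 2: add NB@44 -> ring=[6:NA,44:NB]
Op 3: add NC@59 -> ring=[6:NA,44:NB,59:NC]
Op 4: add ND@13 -> ring=[6:NA,13:ND,44:NB,59:NC]
Op 5: add NE@92 -> ring=[6:NA,13:ND,44:NB,59:NC,92:NE]
Op 6: add NF@41 -> ring=[6:NA,13:ND,41:NF,44:NB,59:NC,92:NE]
Op 7: remove NC -> ring=[6:NA,13:ND,41:NF,44:NB,92:NE]
Op 8: remove NB -> ring=[6:NA,13:ND,41:NF,92:NE]
Op 9: add NG@52 -> ring=[6:NA,13:ND,41:NF,52:NG,92:NE]
Op 10: route key 44: smallest pos >= 44 is 52 -> NG
Op 11: add NH@21 -> ring=[6:NA,13:ND,21:NH,41:NF,52:NG,92:NE]
Op 12: route key 28: smallest pos >= 28 is 41 -> NF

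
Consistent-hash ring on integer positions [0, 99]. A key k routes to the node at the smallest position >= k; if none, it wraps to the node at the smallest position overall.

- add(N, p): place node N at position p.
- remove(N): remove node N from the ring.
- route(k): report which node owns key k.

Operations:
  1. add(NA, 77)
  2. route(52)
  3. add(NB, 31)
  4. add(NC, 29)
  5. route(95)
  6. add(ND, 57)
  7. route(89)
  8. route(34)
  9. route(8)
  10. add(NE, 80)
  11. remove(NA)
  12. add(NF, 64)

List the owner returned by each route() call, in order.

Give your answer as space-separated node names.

Op 1: add NA@77 -> ring=[77:NA]
Op 2: route key 52: smallest pos >= 52 is 77 -> NA
Op 3: add NB@31 -> ring=[31:NB,77:NA]
Op 4: add NC@29 -> ring=[29:NC,31:NB,77:NA]
Op 5: route key 95: none >= 95, wrap to smallest pos 29 -> NC
Op 6: add ND@57 -> ring=[29:NC,31:NB,57:ND,77:NA]
Op 7: route key 89: none >= 89, wrap to smallest pos 29 -> NC
Op 8: route key 34: smallest pos >= 34 is 57 -> ND
Op 9: route key 8: smallest pos >= 8 is 29 -> NC
Op 10: add NE@80 -> ring=[29:NC,31:NB,57:ND,77:NA,80:NE]
Op 11: remove NA -> ring=[29:NC,31:NB,57:ND,80:NE]
Op 12: add NF@64 -> ring=[29:NC,31:NB,57:ND,64:NF,80:NE]

Answer: NA NC NC ND NC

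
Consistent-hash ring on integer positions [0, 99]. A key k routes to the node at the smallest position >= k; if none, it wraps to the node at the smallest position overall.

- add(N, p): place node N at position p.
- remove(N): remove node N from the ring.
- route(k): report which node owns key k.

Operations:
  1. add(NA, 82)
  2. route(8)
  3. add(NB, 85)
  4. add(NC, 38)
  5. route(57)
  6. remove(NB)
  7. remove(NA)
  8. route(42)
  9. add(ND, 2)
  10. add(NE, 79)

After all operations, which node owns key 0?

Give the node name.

Answer: ND

Derivation:
Op 1: add NA@82 -> ring=[82:NA]
Op 2: route key 8: smallest pos >= 8 is 82 -> NA
Op 3: add NB@85 -> ring=[82:NA,85:NB]
Op 4: add NC@38 -> ring=[38:NC,82:NA,85:NB]
Op 5: route key 57: smallest pos >= 57 is 82 -> NA
Op 6: remove NB -> ring=[38:NC,82:NA]
Op 7: remove NA -> ring=[38:NC]
Op 8: route key 42: none >= 42, wrap to smallest pos 38 -> NC
Op 9: add ND@2 -> ring=[2:ND,38:NC]
Op 10: add NE@79 -> ring=[2:ND,38:NC,79:NE]
Final route key 0: smallest pos >= 0 is 2 -> ND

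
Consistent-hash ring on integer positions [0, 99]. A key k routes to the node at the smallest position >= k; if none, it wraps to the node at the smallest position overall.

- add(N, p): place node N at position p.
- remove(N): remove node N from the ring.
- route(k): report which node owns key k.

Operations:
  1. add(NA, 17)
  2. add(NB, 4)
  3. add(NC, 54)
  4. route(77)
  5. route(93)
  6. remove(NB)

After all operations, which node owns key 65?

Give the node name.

Answer: NA

Derivation:
Op 1: add NA@17 -> ring=[17:NA]
Op 2: add NB@4 -> ring=[4:NB,17:NA]
Op 3: add NC@54 -> ring=[4:NB,17:NA,54:NC]
Op 4: route key 77: none >= 77, wrap to smallest pos 4 -> NB
Op 5: route key 93: none >= 93, wrap to smallest pos 4 -> NB
Op 6: remove NB -> ring=[17:NA,54:NC]
Final route key 65: none >= 65, wrap to smallest pos 17 -> NA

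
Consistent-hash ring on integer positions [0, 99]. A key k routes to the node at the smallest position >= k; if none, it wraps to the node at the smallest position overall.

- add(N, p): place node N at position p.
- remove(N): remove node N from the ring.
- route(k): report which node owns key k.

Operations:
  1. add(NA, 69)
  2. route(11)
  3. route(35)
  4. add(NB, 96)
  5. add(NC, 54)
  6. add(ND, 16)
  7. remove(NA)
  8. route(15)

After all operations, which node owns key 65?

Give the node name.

Answer: NB

Derivation:
Op 1: add NA@69 -> ring=[69:NA]
Op 2: route key 11: smallest pos >= 11 is 69 -> NA
Op 3: route key 35: smallest pos >= 35 is 69 -> NA
Op 4: add NB@96 -> ring=[69:NA,96:NB]
Op 5: add NC@54 -> ring=[54:NC,69:NA,96:NB]
Op 6: add ND@16 -> ring=[16:ND,54:NC,69:NA,96:NB]
Op 7: remove NA -> ring=[16:ND,54:NC,96:NB]
Op 8: route key 15: smallest pos >= 15 is 16 -> ND
Final route key 65: smallest pos >= 65 is 96 -> NB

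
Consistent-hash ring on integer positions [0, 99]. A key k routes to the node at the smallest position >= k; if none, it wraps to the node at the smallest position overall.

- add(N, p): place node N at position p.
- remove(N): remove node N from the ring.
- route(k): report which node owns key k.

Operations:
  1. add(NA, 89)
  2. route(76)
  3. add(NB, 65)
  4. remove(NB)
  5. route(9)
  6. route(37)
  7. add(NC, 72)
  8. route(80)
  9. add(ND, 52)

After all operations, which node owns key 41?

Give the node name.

Op 1: add NA@89 -> ring=[89:NA]
Op 2: route key 76: smallest pos >= 76 is 89 -> NA
Op 3: add NB@65 -> ring=[65:NB,89:NA]
Op 4: remove NB -> ring=[89:NA]
Op 5: route key 9: smallest pos >= 9 is 89 -> NA
Op 6: route key 37: smallest pos >= 37 is 89 -> NA
Op 7: add NC@72 -> ring=[72:NC,89:NA]
Op 8: route key 80: smallest pos >= 80 is 89 -> NA
Op 9: add ND@52 -> ring=[52:ND,72:NC,89:NA]
Final route key 41: smallest pos >= 41 is 52 -> ND

Answer: ND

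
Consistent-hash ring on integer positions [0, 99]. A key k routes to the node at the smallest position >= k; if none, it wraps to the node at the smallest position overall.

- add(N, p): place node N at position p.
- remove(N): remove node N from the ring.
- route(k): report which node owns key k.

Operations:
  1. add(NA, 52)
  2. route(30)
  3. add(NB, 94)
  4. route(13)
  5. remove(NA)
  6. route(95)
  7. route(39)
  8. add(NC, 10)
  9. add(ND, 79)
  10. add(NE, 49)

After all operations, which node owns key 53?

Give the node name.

Answer: ND

Derivation:
Op 1: add NA@52 -> ring=[52:NA]
Op 2: route key 30: smallest pos >= 30 is 52 -> NA
Op 3: add NB@94 -> ring=[52:NA,94:NB]
Op 4: route key 13: smallest pos >= 13 is 52 -> NA
Op 5: remove NA -> ring=[94:NB]
Op 6: route key 95: none >= 95, wrap to smallest pos 94 -> NB
Op 7: route key 39: smallest pos >= 39 is 94 -> NB
Op 8: add NC@10 -> ring=[10:NC,94:NB]
Op 9: add ND@79 -> ring=[10:NC,79:ND,94:NB]
Op 10: add NE@49 -> ring=[10:NC,49:NE,79:ND,94:NB]
Final route key 53: smallest pos >= 53 is 79 -> ND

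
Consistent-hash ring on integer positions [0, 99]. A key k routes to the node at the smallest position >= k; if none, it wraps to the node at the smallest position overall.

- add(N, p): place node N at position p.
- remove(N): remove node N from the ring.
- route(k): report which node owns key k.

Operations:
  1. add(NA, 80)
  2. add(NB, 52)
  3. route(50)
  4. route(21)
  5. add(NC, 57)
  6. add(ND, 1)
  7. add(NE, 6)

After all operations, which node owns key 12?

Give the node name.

Op 1: add NA@80 -> ring=[80:NA]
Op 2: add NB@52 -> ring=[52:NB,80:NA]
Op 3: route key 50: smallest pos >= 50 is 52 -> NB
Op 4: route key 21: smallest pos >= 21 is 52 -> NB
Op 5: add NC@57 -> ring=[52:NB,57:NC,80:NA]
Op 6: add ND@1 -> ring=[1:ND,52:NB,57:NC,80:NA]
Op 7: add NE@6 -> ring=[1:ND,6:NE,52:NB,57:NC,80:NA]
Final route key 12: smallest pos >= 12 is 52 -> NB

Answer: NB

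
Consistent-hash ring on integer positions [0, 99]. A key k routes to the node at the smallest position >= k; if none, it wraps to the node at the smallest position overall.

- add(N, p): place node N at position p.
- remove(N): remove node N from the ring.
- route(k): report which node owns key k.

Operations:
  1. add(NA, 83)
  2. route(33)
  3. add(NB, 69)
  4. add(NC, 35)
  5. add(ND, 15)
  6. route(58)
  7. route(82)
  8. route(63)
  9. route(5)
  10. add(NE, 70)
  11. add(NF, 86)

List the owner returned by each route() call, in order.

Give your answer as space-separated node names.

Op 1: add NA@83 -> ring=[83:NA]
Op 2: route key 33: smallest pos >= 33 is 83 -> NA
Op 3: add NB@69 -> ring=[69:NB,83:NA]
Op 4: add NC@35 -> ring=[35:NC,69:NB,83:NA]
Op 5: add ND@15 -> ring=[15:ND,35:NC,69:NB,83:NA]
Op 6: route key 58: smallest pos >= 58 is 69 -> NB
Op 7: route key 82: smallest pos >= 82 is 83 -> NA
Op 8: route key 63: smallest pos >= 63 is 69 -> NB
Op 9: route key 5: smallest pos >= 5 is 15 -> ND
Op 10: add NE@70 -> ring=[15:ND,35:NC,69:NB,70:NE,83:NA]
Op 11: add NF@86 -> ring=[15:ND,35:NC,69:NB,70:NE,83:NA,86:NF]

Answer: NA NB NA NB ND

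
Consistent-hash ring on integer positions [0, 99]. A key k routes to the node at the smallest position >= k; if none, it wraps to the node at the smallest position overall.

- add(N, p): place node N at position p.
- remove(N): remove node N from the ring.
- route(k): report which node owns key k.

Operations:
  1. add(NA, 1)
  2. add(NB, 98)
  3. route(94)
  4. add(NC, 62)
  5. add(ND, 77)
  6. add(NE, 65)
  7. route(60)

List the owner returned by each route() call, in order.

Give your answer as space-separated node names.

Answer: NB NC

Derivation:
Op 1: add NA@1 -> ring=[1:NA]
Op 2: add NB@98 -> ring=[1:NA,98:NB]
Op 3: route key 94: smallest pos >= 94 is 98 -> NB
Op 4: add NC@62 -> ring=[1:NA,62:NC,98:NB]
Op 5: add ND@77 -> ring=[1:NA,62:NC,77:ND,98:NB]
Op 6: add NE@65 -> ring=[1:NA,62:NC,65:NE,77:ND,98:NB]
Op 7: route key 60: smallest pos >= 60 is 62 -> NC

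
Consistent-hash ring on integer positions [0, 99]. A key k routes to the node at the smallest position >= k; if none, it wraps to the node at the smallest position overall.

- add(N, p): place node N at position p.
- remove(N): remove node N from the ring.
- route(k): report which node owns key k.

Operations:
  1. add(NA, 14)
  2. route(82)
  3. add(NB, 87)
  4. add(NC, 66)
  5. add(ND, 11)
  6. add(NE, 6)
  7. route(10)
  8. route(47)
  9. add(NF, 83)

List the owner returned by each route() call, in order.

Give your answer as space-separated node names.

Answer: NA ND NC

Derivation:
Op 1: add NA@14 -> ring=[14:NA]
Op 2: route key 82: none >= 82, wrap to smallest pos 14 -> NA
Op 3: add NB@87 -> ring=[14:NA,87:NB]
Op 4: add NC@66 -> ring=[14:NA,66:NC,87:NB]
Op 5: add ND@11 -> ring=[11:ND,14:NA,66:NC,87:NB]
Op 6: add NE@6 -> ring=[6:NE,11:ND,14:NA,66:NC,87:NB]
Op 7: route key 10: smallest pos >= 10 is 11 -> ND
Op 8: route key 47: smallest pos >= 47 is 66 -> NC
Op 9: add NF@83 -> ring=[6:NE,11:ND,14:NA,66:NC,83:NF,87:NB]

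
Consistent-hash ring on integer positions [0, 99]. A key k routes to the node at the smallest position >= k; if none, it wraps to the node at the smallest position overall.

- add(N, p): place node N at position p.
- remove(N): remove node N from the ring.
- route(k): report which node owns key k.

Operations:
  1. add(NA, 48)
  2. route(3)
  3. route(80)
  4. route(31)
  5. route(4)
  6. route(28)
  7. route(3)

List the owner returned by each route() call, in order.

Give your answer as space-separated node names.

Op 1: add NA@48 -> ring=[48:NA]
Op 2: route key 3: smallest pos >= 3 is 48 -> NA
Op 3: route key 80: none >= 80, wrap to smallest pos 48 -> NA
Op 4: route key 31: smallest pos >= 31 is 48 -> NA
Op 5: route key 4: smallest pos >= 4 is 48 -> NA
Op 6: route key 28: smallest pos >= 28 is 48 -> NA
Op 7: route key 3: smallest pos >= 3 is 48 -> NA

Answer: NA NA NA NA NA NA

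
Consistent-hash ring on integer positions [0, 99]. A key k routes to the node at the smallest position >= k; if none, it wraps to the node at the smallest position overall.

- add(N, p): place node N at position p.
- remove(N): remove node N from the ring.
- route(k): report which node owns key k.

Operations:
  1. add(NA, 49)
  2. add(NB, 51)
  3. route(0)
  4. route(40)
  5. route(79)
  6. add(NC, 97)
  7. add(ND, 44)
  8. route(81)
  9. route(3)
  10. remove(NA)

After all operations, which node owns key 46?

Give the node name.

Answer: NB

Derivation:
Op 1: add NA@49 -> ring=[49:NA]
Op 2: add NB@51 -> ring=[49:NA,51:NB]
Op 3: route key 0: smallest pos >= 0 is 49 -> NA
Op 4: route key 40: smallest pos >= 40 is 49 -> NA
Op 5: route key 79: none >= 79, wrap to smallest pos 49 -> NA
Op 6: add NC@97 -> ring=[49:NA,51:NB,97:NC]
Op 7: add ND@44 -> ring=[44:ND,49:NA,51:NB,97:NC]
Op 8: route key 81: smallest pos >= 81 is 97 -> NC
Op 9: route key 3: smallest pos >= 3 is 44 -> ND
Op 10: remove NA -> ring=[44:ND,51:NB,97:NC]
Final route key 46: smallest pos >= 46 is 51 -> NB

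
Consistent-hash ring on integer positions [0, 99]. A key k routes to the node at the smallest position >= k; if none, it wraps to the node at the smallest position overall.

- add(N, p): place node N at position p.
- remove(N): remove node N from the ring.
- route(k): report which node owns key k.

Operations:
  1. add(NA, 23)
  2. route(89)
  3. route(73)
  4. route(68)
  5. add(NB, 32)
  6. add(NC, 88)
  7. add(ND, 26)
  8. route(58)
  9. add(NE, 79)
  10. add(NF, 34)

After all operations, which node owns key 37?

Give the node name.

Op 1: add NA@23 -> ring=[23:NA]
Op 2: route key 89: none >= 89, wrap to smallest pos 23 -> NA
Op 3: route key 73: none >= 73, wrap to smallest pos 23 -> NA
Op 4: route key 68: none >= 68, wrap to smallest pos 23 -> NA
Op 5: add NB@32 -> ring=[23:NA,32:NB]
Op 6: add NC@88 -> ring=[23:NA,32:NB,88:NC]
Op 7: add ND@26 -> ring=[23:NA,26:ND,32:NB,88:NC]
Op 8: route key 58: smallest pos >= 58 is 88 -> NC
Op 9: add NE@79 -> ring=[23:NA,26:ND,32:NB,79:NE,88:NC]
Op 10: add NF@34 -> ring=[23:NA,26:ND,32:NB,34:NF,79:NE,88:NC]
Final route key 37: smallest pos >= 37 is 79 -> NE

Answer: NE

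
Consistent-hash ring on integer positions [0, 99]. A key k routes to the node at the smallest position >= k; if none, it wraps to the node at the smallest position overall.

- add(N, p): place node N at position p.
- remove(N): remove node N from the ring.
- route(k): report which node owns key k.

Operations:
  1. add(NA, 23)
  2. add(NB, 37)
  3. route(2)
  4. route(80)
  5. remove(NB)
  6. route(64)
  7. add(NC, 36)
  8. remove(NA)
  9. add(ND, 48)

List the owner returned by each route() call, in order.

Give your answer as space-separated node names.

Op 1: add NA@23 -> ring=[23:NA]
Op 2: add NB@37 -> ring=[23:NA,37:NB]
Op 3: route key 2: smallest pos >= 2 is 23 -> NA
Op 4: route key 80: none >= 80, wrap to smallest pos 23 -> NA
Op 5: remove NB -> ring=[23:NA]
Op 6: route key 64: none >= 64, wrap to smallest pos 23 -> NA
Op 7: add NC@36 -> ring=[23:NA,36:NC]
Op 8: remove NA -> ring=[36:NC]
Op 9: add ND@48 -> ring=[36:NC,48:ND]

Answer: NA NA NA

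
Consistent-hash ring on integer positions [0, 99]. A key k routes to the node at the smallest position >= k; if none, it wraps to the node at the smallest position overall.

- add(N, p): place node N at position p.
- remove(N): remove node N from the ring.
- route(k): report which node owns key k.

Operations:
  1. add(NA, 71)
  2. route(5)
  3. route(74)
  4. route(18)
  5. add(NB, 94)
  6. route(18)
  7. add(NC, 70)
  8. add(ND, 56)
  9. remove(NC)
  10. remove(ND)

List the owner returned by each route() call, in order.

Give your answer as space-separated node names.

Answer: NA NA NA NA

Derivation:
Op 1: add NA@71 -> ring=[71:NA]
Op 2: route key 5: smallest pos >= 5 is 71 -> NA
Op 3: route key 74: none >= 74, wrap to smallest pos 71 -> NA
Op 4: route key 18: smallest pos >= 18 is 71 -> NA
Op 5: add NB@94 -> ring=[71:NA,94:NB]
Op 6: route key 18: smallest pos >= 18 is 71 -> NA
Op 7: add NC@70 -> ring=[70:NC,71:NA,94:NB]
Op 8: add ND@56 -> ring=[56:ND,70:NC,71:NA,94:NB]
Op 9: remove NC -> ring=[56:ND,71:NA,94:NB]
Op 10: remove ND -> ring=[71:NA,94:NB]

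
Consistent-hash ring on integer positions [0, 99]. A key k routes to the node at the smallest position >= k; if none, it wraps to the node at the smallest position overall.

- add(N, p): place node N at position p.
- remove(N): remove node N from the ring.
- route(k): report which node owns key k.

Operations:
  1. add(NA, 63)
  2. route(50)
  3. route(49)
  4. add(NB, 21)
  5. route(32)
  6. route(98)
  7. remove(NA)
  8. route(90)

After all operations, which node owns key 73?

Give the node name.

Answer: NB

Derivation:
Op 1: add NA@63 -> ring=[63:NA]
Op 2: route key 50: smallest pos >= 50 is 63 -> NA
Op 3: route key 49: smallest pos >= 49 is 63 -> NA
Op 4: add NB@21 -> ring=[21:NB,63:NA]
Op 5: route key 32: smallest pos >= 32 is 63 -> NA
Op 6: route key 98: none >= 98, wrap to smallest pos 21 -> NB
Op 7: remove NA -> ring=[21:NB]
Op 8: route key 90: none >= 90, wrap to smallest pos 21 -> NB
Final route key 73: none >= 73, wrap to smallest pos 21 -> NB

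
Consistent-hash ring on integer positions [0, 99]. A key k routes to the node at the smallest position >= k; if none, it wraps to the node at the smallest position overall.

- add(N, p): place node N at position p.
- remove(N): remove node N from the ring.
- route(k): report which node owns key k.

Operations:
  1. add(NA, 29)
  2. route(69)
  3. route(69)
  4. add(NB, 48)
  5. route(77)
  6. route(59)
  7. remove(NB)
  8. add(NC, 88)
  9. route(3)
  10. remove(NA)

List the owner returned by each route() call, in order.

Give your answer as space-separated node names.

Op 1: add NA@29 -> ring=[29:NA]
Op 2: route key 69: none >= 69, wrap to smallest pos 29 -> NA
Op 3: route key 69: none >= 69, wrap to smallest pos 29 -> NA
Op 4: add NB@48 -> ring=[29:NA,48:NB]
Op 5: route key 77: none >= 77, wrap to smallest pos 29 -> NA
Op 6: route key 59: none >= 59, wrap to smallest pos 29 -> NA
Op 7: remove NB -> ring=[29:NA]
Op 8: add NC@88 -> ring=[29:NA,88:NC]
Op 9: route key 3: smallest pos >= 3 is 29 -> NA
Op 10: remove NA -> ring=[88:NC]

Answer: NA NA NA NA NA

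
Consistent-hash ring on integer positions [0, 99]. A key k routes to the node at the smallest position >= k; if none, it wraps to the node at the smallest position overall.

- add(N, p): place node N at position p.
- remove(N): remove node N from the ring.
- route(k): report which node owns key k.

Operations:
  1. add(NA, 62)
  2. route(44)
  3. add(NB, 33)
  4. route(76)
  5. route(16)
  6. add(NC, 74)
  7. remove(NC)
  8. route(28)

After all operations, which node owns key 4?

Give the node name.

Op 1: add NA@62 -> ring=[62:NA]
Op 2: route key 44: smallest pos >= 44 is 62 -> NA
Op 3: add NB@33 -> ring=[33:NB,62:NA]
Op 4: route key 76: none >= 76, wrap to smallest pos 33 -> NB
Op 5: route key 16: smallest pos >= 16 is 33 -> NB
Op 6: add NC@74 -> ring=[33:NB,62:NA,74:NC]
Op 7: remove NC -> ring=[33:NB,62:NA]
Op 8: route key 28: smallest pos >= 28 is 33 -> NB
Final route key 4: smallest pos >= 4 is 33 -> NB

Answer: NB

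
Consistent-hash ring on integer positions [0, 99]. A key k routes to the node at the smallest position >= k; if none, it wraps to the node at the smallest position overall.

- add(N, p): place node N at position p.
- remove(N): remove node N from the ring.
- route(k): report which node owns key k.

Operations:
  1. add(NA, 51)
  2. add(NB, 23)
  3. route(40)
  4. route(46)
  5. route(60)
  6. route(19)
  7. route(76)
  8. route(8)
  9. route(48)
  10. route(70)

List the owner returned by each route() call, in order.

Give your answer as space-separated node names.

Answer: NA NA NB NB NB NB NA NB

Derivation:
Op 1: add NA@51 -> ring=[51:NA]
Op 2: add NB@23 -> ring=[23:NB,51:NA]
Op 3: route key 40: smallest pos >= 40 is 51 -> NA
Op 4: route key 46: smallest pos >= 46 is 51 -> NA
Op 5: route key 60: none >= 60, wrap to smallest pos 23 -> NB
Op 6: route key 19: smallest pos >= 19 is 23 -> NB
Op 7: route key 76: none >= 76, wrap to smallest pos 23 -> NB
Op 8: route key 8: smallest pos >= 8 is 23 -> NB
Op 9: route key 48: smallest pos >= 48 is 51 -> NA
Op 10: route key 70: none >= 70, wrap to smallest pos 23 -> NB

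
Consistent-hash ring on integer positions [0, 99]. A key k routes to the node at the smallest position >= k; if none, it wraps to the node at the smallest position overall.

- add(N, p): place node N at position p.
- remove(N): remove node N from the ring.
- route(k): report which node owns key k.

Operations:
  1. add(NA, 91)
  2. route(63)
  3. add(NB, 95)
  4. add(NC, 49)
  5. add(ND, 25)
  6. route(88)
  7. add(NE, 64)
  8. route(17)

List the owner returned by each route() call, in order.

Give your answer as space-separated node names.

Op 1: add NA@91 -> ring=[91:NA]
Op 2: route key 63: smallest pos >= 63 is 91 -> NA
Op 3: add NB@95 -> ring=[91:NA,95:NB]
Op 4: add NC@49 -> ring=[49:NC,91:NA,95:NB]
Op 5: add ND@25 -> ring=[25:ND,49:NC,91:NA,95:NB]
Op 6: route key 88: smallest pos >= 88 is 91 -> NA
Op 7: add NE@64 -> ring=[25:ND,49:NC,64:NE,91:NA,95:NB]
Op 8: route key 17: smallest pos >= 17 is 25 -> ND

Answer: NA NA ND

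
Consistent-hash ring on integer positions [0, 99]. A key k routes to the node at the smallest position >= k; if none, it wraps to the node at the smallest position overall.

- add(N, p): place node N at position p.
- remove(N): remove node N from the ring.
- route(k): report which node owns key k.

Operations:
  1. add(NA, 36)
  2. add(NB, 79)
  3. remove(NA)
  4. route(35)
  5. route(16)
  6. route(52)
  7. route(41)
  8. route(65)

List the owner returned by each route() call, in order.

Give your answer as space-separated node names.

Op 1: add NA@36 -> ring=[36:NA]
Op 2: add NB@79 -> ring=[36:NA,79:NB]
Op 3: remove NA -> ring=[79:NB]
Op 4: route key 35: smallest pos >= 35 is 79 -> NB
Op 5: route key 16: smallest pos >= 16 is 79 -> NB
Op 6: route key 52: smallest pos >= 52 is 79 -> NB
Op 7: route key 41: smallest pos >= 41 is 79 -> NB
Op 8: route key 65: smallest pos >= 65 is 79 -> NB

Answer: NB NB NB NB NB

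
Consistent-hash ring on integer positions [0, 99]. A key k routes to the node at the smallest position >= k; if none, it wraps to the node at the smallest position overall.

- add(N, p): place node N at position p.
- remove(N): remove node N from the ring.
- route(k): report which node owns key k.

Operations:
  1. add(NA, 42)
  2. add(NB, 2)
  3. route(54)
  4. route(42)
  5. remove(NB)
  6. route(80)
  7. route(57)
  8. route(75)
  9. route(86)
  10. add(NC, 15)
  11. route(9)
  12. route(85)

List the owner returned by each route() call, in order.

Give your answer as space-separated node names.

Answer: NB NA NA NA NA NA NC NC

Derivation:
Op 1: add NA@42 -> ring=[42:NA]
Op 2: add NB@2 -> ring=[2:NB,42:NA]
Op 3: route key 54: none >= 54, wrap to smallest pos 2 -> NB
Op 4: route key 42: smallest pos >= 42 is 42 -> NA
Op 5: remove NB -> ring=[42:NA]
Op 6: route key 80: none >= 80, wrap to smallest pos 42 -> NA
Op 7: route key 57: none >= 57, wrap to smallest pos 42 -> NA
Op 8: route key 75: none >= 75, wrap to smallest pos 42 -> NA
Op 9: route key 86: none >= 86, wrap to smallest pos 42 -> NA
Op 10: add NC@15 -> ring=[15:NC,42:NA]
Op 11: route key 9: smallest pos >= 9 is 15 -> NC
Op 12: route key 85: none >= 85, wrap to smallest pos 15 -> NC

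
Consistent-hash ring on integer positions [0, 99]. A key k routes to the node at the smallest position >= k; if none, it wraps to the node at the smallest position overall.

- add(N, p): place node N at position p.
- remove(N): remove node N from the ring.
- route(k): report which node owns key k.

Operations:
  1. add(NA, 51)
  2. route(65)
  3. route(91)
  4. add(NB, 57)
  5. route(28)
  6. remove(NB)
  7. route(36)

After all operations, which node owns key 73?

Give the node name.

Answer: NA

Derivation:
Op 1: add NA@51 -> ring=[51:NA]
Op 2: route key 65: none >= 65, wrap to smallest pos 51 -> NA
Op 3: route key 91: none >= 91, wrap to smallest pos 51 -> NA
Op 4: add NB@57 -> ring=[51:NA,57:NB]
Op 5: route key 28: smallest pos >= 28 is 51 -> NA
Op 6: remove NB -> ring=[51:NA]
Op 7: route key 36: smallest pos >= 36 is 51 -> NA
Final route key 73: none >= 73, wrap to smallest pos 51 -> NA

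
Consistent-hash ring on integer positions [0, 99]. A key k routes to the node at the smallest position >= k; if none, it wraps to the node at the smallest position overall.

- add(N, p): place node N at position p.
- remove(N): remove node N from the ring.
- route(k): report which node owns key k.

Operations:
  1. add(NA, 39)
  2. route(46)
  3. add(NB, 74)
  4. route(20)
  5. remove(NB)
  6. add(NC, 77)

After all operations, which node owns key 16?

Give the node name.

Answer: NA

Derivation:
Op 1: add NA@39 -> ring=[39:NA]
Op 2: route key 46: none >= 46, wrap to smallest pos 39 -> NA
Op 3: add NB@74 -> ring=[39:NA,74:NB]
Op 4: route key 20: smallest pos >= 20 is 39 -> NA
Op 5: remove NB -> ring=[39:NA]
Op 6: add NC@77 -> ring=[39:NA,77:NC]
Final route key 16: smallest pos >= 16 is 39 -> NA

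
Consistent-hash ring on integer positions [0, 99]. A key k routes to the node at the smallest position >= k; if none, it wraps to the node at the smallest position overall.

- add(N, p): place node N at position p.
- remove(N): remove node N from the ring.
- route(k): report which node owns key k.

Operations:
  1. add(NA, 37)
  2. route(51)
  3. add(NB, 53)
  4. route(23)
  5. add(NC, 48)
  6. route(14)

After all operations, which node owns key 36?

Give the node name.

Answer: NA

Derivation:
Op 1: add NA@37 -> ring=[37:NA]
Op 2: route key 51: none >= 51, wrap to smallest pos 37 -> NA
Op 3: add NB@53 -> ring=[37:NA,53:NB]
Op 4: route key 23: smallest pos >= 23 is 37 -> NA
Op 5: add NC@48 -> ring=[37:NA,48:NC,53:NB]
Op 6: route key 14: smallest pos >= 14 is 37 -> NA
Final route key 36: smallest pos >= 36 is 37 -> NA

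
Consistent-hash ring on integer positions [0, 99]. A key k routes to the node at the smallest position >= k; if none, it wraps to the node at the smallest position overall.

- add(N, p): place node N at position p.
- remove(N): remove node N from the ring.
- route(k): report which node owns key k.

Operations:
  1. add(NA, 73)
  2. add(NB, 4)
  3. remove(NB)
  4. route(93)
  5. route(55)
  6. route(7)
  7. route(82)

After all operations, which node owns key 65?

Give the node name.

Op 1: add NA@73 -> ring=[73:NA]
Op 2: add NB@4 -> ring=[4:NB,73:NA]
Op 3: remove NB -> ring=[73:NA]
Op 4: route key 93: none >= 93, wrap to smallest pos 73 -> NA
Op 5: route key 55: smallest pos >= 55 is 73 -> NA
Op 6: route key 7: smallest pos >= 7 is 73 -> NA
Op 7: route key 82: none >= 82, wrap to smallest pos 73 -> NA
Final route key 65: smallest pos >= 65 is 73 -> NA

Answer: NA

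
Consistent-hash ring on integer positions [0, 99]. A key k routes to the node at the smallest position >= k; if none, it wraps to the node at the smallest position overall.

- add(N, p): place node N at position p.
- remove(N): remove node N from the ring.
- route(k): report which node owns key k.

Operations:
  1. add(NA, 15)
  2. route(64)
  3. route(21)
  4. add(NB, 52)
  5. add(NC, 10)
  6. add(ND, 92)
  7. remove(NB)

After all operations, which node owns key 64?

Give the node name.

Op 1: add NA@15 -> ring=[15:NA]
Op 2: route key 64: none >= 64, wrap to smallest pos 15 -> NA
Op 3: route key 21: none >= 21, wrap to smallest pos 15 -> NA
Op 4: add NB@52 -> ring=[15:NA,52:NB]
Op 5: add NC@10 -> ring=[10:NC,15:NA,52:NB]
Op 6: add ND@92 -> ring=[10:NC,15:NA,52:NB,92:ND]
Op 7: remove NB -> ring=[10:NC,15:NA,92:ND]
Final route key 64: smallest pos >= 64 is 92 -> ND

Answer: ND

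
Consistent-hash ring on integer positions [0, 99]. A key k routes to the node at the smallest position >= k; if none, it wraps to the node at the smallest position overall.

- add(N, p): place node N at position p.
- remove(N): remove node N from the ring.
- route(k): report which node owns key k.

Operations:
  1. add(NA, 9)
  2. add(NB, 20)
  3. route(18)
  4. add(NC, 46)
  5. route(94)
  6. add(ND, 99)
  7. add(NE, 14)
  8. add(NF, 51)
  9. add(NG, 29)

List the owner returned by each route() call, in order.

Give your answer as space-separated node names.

Op 1: add NA@9 -> ring=[9:NA]
Op 2: add NB@20 -> ring=[9:NA,20:NB]
Op 3: route key 18: smallest pos >= 18 is 20 -> NB
Op 4: add NC@46 -> ring=[9:NA,20:NB,46:NC]
Op 5: route key 94: none >= 94, wrap to smallest pos 9 -> NA
Op 6: add ND@99 -> ring=[9:NA,20:NB,46:NC,99:ND]
Op 7: add NE@14 -> ring=[9:NA,14:NE,20:NB,46:NC,99:ND]
Op 8: add NF@51 -> ring=[9:NA,14:NE,20:NB,46:NC,51:NF,99:ND]
Op 9: add NG@29 -> ring=[9:NA,14:NE,20:NB,29:NG,46:NC,51:NF,99:ND]

Answer: NB NA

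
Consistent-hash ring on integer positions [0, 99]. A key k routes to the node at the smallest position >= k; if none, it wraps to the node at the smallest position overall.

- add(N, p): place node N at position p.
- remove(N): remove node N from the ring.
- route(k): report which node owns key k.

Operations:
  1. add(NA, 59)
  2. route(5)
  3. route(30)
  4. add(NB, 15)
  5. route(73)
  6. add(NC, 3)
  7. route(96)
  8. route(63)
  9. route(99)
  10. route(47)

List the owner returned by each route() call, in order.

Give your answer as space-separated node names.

Answer: NA NA NB NC NC NC NA

Derivation:
Op 1: add NA@59 -> ring=[59:NA]
Op 2: route key 5: smallest pos >= 5 is 59 -> NA
Op 3: route key 30: smallest pos >= 30 is 59 -> NA
Op 4: add NB@15 -> ring=[15:NB,59:NA]
Op 5: route key 73: none >= 73, wrap to smallest pos 15 -> NB
Op 6: add NC@3 -> ring=[3:NC,15:NB,59:NA]
Op 7: route key 96: none >= 96, wrap to smallest pos 3 -> NC
Op 8: route key 63: none >= 63, wrap to smallest pos 3 -> NC
Op 9: route key 99: none >= 99, wrap to smallest pos 3 -> NC
Op 10: route key 47: smallest pos >= 47 is 59 -> NA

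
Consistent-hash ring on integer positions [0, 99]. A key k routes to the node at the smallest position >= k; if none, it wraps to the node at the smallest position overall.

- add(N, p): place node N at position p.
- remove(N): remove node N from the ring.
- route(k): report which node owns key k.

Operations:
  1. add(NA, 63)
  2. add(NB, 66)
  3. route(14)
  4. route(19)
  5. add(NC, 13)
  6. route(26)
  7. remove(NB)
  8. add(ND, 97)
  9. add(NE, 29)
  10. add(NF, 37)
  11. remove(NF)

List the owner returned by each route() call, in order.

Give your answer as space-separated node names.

Answer: NA NA NA

Derivation:
Op 1: add NA@63 -> ring=[63:NA]
Op 2: add NB@66 -> ring=[63:NA,66:NB]
Op 3: route key 14: smallest pos >= 14 is 63 -> NA
Op 4: route key 19: smallest pos >= 19 is 63 -> NA
Op 5: add NC@13 -> ring=[13:NC,63:NA,66:NB]
Op 6: route key 26: smallest pos >= 26 is 63 -> NA
Op 7: remove NB -> ring=[13:NC,63:NA]
Op 8: add ND@97 -> ring=[13:NC,63:NA,97:ND]
Op 9: add NE@29 -> ring=[13:NC,29:NE,63:NA,97:ND]
Op 10: add NF@37 -> ring=[13:NC,29:NE,37:NF,63:NA,97:ND]
Op 11: remove NF -> ring=[13:NC,29:NE,63:NA,97:ND]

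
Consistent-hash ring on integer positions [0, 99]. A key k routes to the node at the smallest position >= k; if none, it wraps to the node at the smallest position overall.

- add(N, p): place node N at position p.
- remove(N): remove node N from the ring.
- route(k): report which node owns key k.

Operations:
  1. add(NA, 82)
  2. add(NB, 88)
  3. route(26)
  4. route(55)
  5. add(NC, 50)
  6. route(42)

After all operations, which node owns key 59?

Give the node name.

Answer: NA

Derivation:
Op 1: add NA@82 -> ring=[82:NA]
Op 2: add NB@88 -> ring=[82:NA,88:NB]
Op 3: route key 26: smallest pos >= 26 is 82 -> NA
Op 4: route key 55: smallest pos >= 55 is 82 -> NA
Op 5: add NC@50 -> ring=[50:NC,82:NA,88:NB]
Op 6: route key 42: smallest pos >= 42 is 50 -> NC
Final route key 59: smallest pos >= 59 is 82 -> NA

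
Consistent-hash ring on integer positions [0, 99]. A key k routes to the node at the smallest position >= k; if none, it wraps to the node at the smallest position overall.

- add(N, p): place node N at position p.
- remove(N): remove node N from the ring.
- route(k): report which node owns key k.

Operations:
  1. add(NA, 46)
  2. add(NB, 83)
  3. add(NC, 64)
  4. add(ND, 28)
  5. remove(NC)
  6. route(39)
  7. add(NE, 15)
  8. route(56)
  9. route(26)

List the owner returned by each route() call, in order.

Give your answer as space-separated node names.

Answer: NA NB ND

Derivation:
Op 1: add NA@46 -> ring=[46:NA]
Op 2: add NB@83 -> ring=[46:NA,83:NB]
Op 3: add NC@64 -> ring=[46:NA,64:NC,83:NB]
Op 4: add ND@28 -> ring=[28:ND,46:NA,64:NC,83:NB]
Op 5: remove NC -> ring=[28:ND,46:NA,83:NB]
Op 6: route key 39: smallest pos >= 39 is 46 -> NA
Op 7: add NE@15 -> ring=[15:NE,28:ND,46:NA,83:NB]
Op 8: route key 56: smallest pos >= 56 is 83 -> NB
Op 9: route key 26: smallest pos >= 26 is 28 -> ND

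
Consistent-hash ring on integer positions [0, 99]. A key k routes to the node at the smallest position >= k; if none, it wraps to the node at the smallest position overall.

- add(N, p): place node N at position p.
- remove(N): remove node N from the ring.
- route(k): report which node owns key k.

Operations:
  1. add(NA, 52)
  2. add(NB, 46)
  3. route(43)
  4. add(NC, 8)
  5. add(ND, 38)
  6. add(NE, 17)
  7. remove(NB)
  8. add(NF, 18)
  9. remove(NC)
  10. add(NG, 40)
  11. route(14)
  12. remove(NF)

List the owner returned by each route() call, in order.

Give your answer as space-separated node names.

Answer: NB NE

Derivation:
Op 1: add NA@52 -> ring=[52:NA]
Op 2: add NB@46 -> ring=[46:NB,52:NA]
Op 3: route key 43: smallest pos >= 43 is 46 -> NB
Op 4: add NC@8 -> ring=[8:NC,46:NB,52:NA]
Op 5: add ND@38 -> ring=[8:NC,38:ND,46:NB,52:NA]
Op 6: add NE@17 -> ring=[8:NC,17:NE,38:ND,46:NB,52:NA]
Op 7: remove NB -> ring=[8:NC,17:NE,38:ND,52:NA]
Op 8: add NF@18 -> ring=[8:NC,17:NE,18:NF,38:ND,52:NA]
Op 9: remove NC -> ring=[17:NE,18:NF,38:ND,52:NA]
Op 10: add NG@40 -> ring=[17:NE,18:NF,38:ND,40:NG,52:NA]
Op 11: route key 14: smallest pos >= 14 is 17 -> NE
Op 12: remove NF -> ring=[17:NE,38:ND,40:NG,52:NA]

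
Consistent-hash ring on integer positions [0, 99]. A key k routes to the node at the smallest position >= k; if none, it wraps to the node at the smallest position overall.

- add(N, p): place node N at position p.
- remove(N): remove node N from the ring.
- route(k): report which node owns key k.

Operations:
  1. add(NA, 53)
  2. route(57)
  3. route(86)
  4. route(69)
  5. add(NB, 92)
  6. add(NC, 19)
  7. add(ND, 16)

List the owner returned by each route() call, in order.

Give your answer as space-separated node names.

Op 1: add NA@53 -> ring=[53:NA]
Op 2: route key 57: none >= 57, wrap to smallest pos 53 -> NA
Op 3: route key 86: none >= 86, wrap to smallest pos 53 -> NA
Op 4: route key 69: none >= 69, wrap to smallest pos 53 -> NA
Op 5: add NB@92 -> ring=[53:NA,92:NB]
Op 6: add NC@19 -> ring=[19:NC,53:NA,92:NB]
Op 7: add ND@16 -> ring=[16:ND,19:NC,53:NA,92:NB]

Answer: NA NA NA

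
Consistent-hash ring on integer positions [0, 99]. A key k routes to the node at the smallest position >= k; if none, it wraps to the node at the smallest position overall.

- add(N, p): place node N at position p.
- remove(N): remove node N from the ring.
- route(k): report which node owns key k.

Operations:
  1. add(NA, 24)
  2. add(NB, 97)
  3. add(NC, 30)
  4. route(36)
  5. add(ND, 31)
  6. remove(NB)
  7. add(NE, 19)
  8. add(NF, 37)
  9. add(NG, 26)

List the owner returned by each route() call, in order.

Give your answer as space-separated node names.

Answer: NB

Derivation:
Op 1: add NA@24 -> ring=[24:NA]
Op 2: add NB@97 -> ring=[24:NA,97:NB]
Op 3: add NC@30 -> ring=[24:NA,30:NC,97:NB]
Op 4: route key 36: smallest pos >= 36 is 97 -> NB
Op 5: add ND@31 -> ring=[24:NA,30:NC,31:ND,97:NB]
Op 6: remove NB -> ring=[24:NA,30:NC,31:ND]
Op 7: add NE@19 -> ring=[19:NE,24:NA,30:NC,31:ND]
Op 8: add NF@37 -> ring=[19:NE,24:NA,30:NC,31:ND,37:NF]
Op 9: add NG@26 -> ring=[19:NE,24:NA,26:NG,30:NC,31:ND,37:NF]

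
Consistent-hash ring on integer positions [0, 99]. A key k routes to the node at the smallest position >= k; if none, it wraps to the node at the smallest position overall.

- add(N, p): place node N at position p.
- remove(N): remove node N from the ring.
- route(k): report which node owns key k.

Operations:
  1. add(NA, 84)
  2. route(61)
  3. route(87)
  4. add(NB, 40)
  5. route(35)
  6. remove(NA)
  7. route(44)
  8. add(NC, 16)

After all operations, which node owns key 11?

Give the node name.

Answer: NC

Derivation:
Op 1: add NA@84 -> ring=[84:NA]
Op 2: route key 61: smallest pos >= 61 is 84 -> NA
Op 3: route key 87: none >= 87, wrap to smallest pos 84 -> NA
Op 4: add NB@40 -> ring=[40:NB,84:NA]
Op 5: route key 35: smallest pos >= 35 is 40 -> NB
Op 6: remove NA -> ring=[40:NB]
Op 7: route key 44: none >= 44, wrap to smallest pos 40 -> NB
Op 8: add NC@16 -> ring=[16:NC,40:NB]
Final route key 11: smallest pos >= 11 is 16 -> NC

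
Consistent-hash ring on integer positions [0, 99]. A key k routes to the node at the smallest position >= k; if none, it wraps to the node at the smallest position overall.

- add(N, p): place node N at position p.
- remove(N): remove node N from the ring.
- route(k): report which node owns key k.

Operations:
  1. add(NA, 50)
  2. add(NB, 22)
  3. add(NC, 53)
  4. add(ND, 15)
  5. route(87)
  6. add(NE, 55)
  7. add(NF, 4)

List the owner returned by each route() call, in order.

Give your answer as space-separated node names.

Answer: ND

Derivation:
Op 1: add NA@50 -> ring=[50:NA]
Op 2: add NB@22 -> ring=[22:NB,50:NA]
Op 3: add NC@53 -> ring=[22:NB,50:NA,53:NC]
Op 4: add ND@15 -> ring=[15:ND,22:NB,50:NA,53:NC]
Op 5: route key 87: none >= 87, wrap to smallest pos 15 -> ND
Op 6: add NE@55 -> ring=[15:ND,22:NB,50:NA,53:NC,55:NE]
Op 7: add NF@4 -> ring=[4:NF,15:ND,22:NB,50:NA,53:NC,55:NE]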